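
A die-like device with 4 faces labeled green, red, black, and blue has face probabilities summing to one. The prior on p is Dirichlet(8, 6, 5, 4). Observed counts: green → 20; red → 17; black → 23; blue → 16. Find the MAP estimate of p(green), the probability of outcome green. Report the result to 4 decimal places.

The posterior is Dirichlet(αᵢ + nᵢ) = Dirichlet(28, 23, 28, 20).
For a Dirichlet(a₁,…,a_K) with all aᵢ > 1, the mode has j-th component (aⱼ − 1)/(Σaᵢ − K).
Here Σaᵢ = 99 and K = 4, so p(green) = (28 − 1)/(99 − 4) = 27/95 ≈ 0.2842.

MAP estimate of p(green) = 0.2842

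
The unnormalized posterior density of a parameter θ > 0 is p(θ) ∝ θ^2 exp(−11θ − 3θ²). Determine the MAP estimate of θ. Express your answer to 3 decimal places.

ℓ'(θ) = 2/θ − 11 − 6θ. Setting this to zero and multiplying by θ: 6θ² + 11θ − 2 = 0.
θ = (−11 + √(11² + 4·6·2)) / (2·6) = (−11 + √169) / 12 = (−11 + 13)/12 = 1/6.
ℓ''(θ) = −2/θ² − 6 < 0, confirming a maximum.

θ̂_MAP = 0.167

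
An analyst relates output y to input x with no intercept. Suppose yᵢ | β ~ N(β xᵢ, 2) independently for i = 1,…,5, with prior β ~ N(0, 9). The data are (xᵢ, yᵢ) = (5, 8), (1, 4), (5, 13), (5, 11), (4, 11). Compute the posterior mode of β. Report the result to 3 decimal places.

β̂_MAP = 2.255

log p(β | y) = −Σ(yᵢ − βxᵢ)²/(2·2) − β²/(2·9) + const.
Setting the derivative to zero: Σxᵢ(yᵢ − βxᵢ)/2 − β/9 = 0, so β = Σxᵢyᵢ / (Σxᵢ² + σ²/τ²).
Σxᵢyᵢ = 5·8 + 1·4 + 5·13 + 5·11 + 4·11 = 208; Σxᵢ² = 92; σ²/τ² = 2/9.
β̂_MAP = 208 / (92 + 2/9) = 208/(830/9) = 936/415 ≈ 2.255.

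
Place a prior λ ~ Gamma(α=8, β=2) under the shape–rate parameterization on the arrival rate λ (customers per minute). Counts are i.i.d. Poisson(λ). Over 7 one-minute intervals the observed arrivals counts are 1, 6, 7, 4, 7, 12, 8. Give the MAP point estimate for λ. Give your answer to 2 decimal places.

λ̂_MAP = 5.78

Σxᵢ = 1+6+7+4+7+12+8 = 45, with n = 7.
Posterior ∝ λ^7e^(−2λ) · λ^45e^(−7λ) = λ^52e^(−9λ), i.e. Gamma(shape=53, rate=9).
The mode of a Gamma(a, b) with a ≥ 1 (shape–rate) is (a−1)/b = 52/9 ≈ 5.78.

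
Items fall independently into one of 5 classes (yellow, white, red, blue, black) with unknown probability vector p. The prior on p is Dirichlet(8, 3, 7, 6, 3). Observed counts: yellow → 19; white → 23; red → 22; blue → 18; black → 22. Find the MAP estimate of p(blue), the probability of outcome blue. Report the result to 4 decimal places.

The posterior is Dirichlet(αᵢ + nᵢ) = Dirichlet(27, 26, 29, 24, 25).
For a Dirichlet(a₁,…,a_K) with all aᵢ > 1, the mode has j-th component (aⱼ − 1)/(Σaᵢ − K).
Here Σaᵢ = 131 and K = 5, so p(blue) = (24 − 1)/(131 − 5) = 23/126 ≈ 0.1825.

MAP estimate of p(blue) = 0.1825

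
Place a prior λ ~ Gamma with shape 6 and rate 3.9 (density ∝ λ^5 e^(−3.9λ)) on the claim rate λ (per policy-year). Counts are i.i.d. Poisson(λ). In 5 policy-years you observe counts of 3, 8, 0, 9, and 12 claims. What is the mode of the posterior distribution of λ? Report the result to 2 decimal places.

Σxᵢ = 3+8+0+9+12 = 32, with n = 5.
Posterior ∝ λ^5e^(−3.9λ) · λ^32e^(−5λ) = λ^37e^(−8.9λ), i.e. Gamma(shape=38, rate=8.9).
The mode of a Gamma(a, b) with a ≥ 1 (shape–rate) is (a−1)/b = 37/8.9 ≈ 4.16.

λ̂_MAP = 4.16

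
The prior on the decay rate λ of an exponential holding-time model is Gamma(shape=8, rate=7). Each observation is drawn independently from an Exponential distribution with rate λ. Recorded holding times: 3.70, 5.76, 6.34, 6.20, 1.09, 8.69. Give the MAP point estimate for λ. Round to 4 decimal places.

λ̂_MAP = 0.3352

The Exponential(rate=λ) likelihood is ∝ λ^n e^(−λΣtᵢ). Here n = 6 and Σtᵢ = 3.70 + 5.76 + 6.34 + 6.20 + 1.09 + 8.69 = 31.78.
Posterior ∝ λ^7e^(−7λ) · λ^6e^(−31.78λ) = λ^13e^(−38.78λ), i.e. Gamma(14, 38.78).
Mode = (a−1)/b = 13/38.78 ≈ 0.3352.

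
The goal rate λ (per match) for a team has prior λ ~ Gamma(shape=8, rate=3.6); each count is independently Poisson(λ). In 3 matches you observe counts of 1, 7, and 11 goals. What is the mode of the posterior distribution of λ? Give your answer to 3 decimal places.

λ̂_MAP = 3.939

Σxᵢ = 1+7+11 = 19, with n = 3.
Posterior ∝ λ^7e^(−3.6λ) · λ^19e^(−3λ) = λ^26e^(−6.6λ), i.e. Gamma(shape=27, rate=6.6).
The mode of a Gamma(a, b) with a ≥ 1 (shape–rate) is (a−1)/b = 26/6.6 ≈ 3.939.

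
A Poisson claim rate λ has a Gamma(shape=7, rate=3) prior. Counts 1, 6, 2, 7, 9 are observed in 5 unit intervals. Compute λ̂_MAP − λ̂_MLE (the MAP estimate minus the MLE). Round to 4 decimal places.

MAP − MLE = -1.1250

Σxᵢ = 25. Posterior is Gamma(32, 8); MAP = (32−1)/8 = 31/8 ≈ 3.87500.
MLE = x̄ = 25/5 ≈ 5.00000.
Difference = 31/8 − 25/5 = -9/8 ≈ -1.1250.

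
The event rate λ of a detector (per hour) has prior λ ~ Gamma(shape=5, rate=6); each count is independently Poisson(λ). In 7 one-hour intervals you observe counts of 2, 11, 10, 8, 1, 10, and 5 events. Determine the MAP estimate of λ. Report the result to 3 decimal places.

Σxᵢ = 2+11+10+8+1+10+5 = 47, with n = 7.
Posterior ∝ λ^4e^(−6λ) · λ^47e^(−7λ) = λ^51e^(−13λ), i.e. Gamma(shape=52, rate=13).
The mode of a Gamma(a, b) with a ≥ 1 (shape–rate) is (a−1)/b = 51/13 ≈ 3.923.

λ̂_MAP = 3.923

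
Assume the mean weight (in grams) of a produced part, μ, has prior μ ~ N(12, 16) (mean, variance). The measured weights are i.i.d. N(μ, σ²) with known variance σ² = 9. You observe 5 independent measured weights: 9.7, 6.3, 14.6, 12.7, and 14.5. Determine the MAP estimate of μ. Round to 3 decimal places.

μ̂_MAP = 11.604

n = 5; x̄ = (9.7 + 6.3 + 14.6 + 12.7 + 14.5)/5 = 57.8/5 = 11.56.
For a Normal prior and Normal likelihood with known variance, the posterior is Normal; its mode equals its mean, the precision-weighted average.
Prior precision 1/σ₀² = 1/16 = 0.0625; data precision n/σ² = 5/9.
μ̂ = (0.0625·12 + (5/9)·11.56) / (0.0625 + 5/9) = (1291/180)/(89/144) = 5164/445 ≈ 11.604.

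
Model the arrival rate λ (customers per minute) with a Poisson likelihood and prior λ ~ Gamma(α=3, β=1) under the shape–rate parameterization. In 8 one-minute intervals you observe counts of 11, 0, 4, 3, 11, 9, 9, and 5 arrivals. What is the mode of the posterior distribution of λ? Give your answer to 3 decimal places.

Σxᵢ = 11+0+4+3+11+9+9+5 = 52, with n = 8.
Posterior ∝ λ^2e^(−1λ) · λ^52e^(−8λ) = λ^54e^(−9λ), i.e. Gamma(shape=55, rate=9).
The mode of a Gamma(a, b) with a ≥ 1 (shape–rate) is (a−1)/b = 54/9 ≈ 6.000.

λ̂_MAP = 6.000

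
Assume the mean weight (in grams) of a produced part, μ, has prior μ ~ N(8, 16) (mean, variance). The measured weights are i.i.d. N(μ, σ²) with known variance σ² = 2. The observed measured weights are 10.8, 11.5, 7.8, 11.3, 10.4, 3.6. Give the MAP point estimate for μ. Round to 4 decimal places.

μ̂_MAP = 9.2082

n = 6; x̄ = (10.8 + 11.5 + 7.8 + 11.3 + 10.4 + 3.6)/6 = 55.4/6 = 277/30 ≈ 9.2333.
For a Normal prior and Normal likelihood with known variance, the posterior is Normal; its mode equals its mean, the precision-weighted average.
Prior precision 1/σ₀² = 1/16 = 0.0625; data precision n/σ² = 6/2 = 3.
μ̂ = (0.0625·8 + 3·(277/30)) / (0.0625 + 3) = 28.2/3.0625 = 2256/245 ≈ 9.2082.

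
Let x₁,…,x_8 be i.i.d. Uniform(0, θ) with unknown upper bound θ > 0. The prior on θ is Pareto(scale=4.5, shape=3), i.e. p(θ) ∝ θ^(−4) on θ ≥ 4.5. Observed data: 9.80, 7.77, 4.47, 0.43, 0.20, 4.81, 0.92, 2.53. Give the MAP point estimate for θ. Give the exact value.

The Uniform(0, θ) likelihood is θ^(−n) for θ ≥ max(xᵢ), zero otherwise. Here max(xᵢ) = 9.80.
Posterior ∝ θ^(−4) · θ^(−8) = θ^(−12) on θ ≥ max(4.5, 9.80) = 9.80.
This density is strictly decreasing in θ, so the posterior mode lies at the lower boundary of the support.

θ̂_MAP = 9.80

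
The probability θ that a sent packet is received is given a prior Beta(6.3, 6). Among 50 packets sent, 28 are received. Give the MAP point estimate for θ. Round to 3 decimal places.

θ̂_MAP = 0.552

Prior: Beta(6.3, 6).
Data: 28 successes in 50 trials. The binomial likelihood contributes θ^28(1−θ)^22, so the posterior is Beta(6.3+28, 6+22) = Beta(34.3, 28).
For Beta(a, b) with a, b > 1 the mode is (a−1)/(a+b−2) = 33.3/60.3 ≈ 0.552.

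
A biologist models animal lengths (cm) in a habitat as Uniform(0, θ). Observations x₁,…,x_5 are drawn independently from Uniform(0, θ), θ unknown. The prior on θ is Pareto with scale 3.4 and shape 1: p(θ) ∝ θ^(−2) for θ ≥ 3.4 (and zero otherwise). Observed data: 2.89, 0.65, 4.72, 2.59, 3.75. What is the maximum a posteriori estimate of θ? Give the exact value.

The Uniform(0, θ) likelihood is θ^(−n) for θ ≥ max(xᵢ), zero otherwise. Here max(xᵢ) = 4.72.
Posterior ∝ θ^(−2) · θ^(−5) = θ^(−7) on θ ≥ max(3.4, 4.72) = 4.72.
This density is strictly decreasing in θ, so the posterior mode lies at the lower boundary of the support.

θ̂_MAP = 4.72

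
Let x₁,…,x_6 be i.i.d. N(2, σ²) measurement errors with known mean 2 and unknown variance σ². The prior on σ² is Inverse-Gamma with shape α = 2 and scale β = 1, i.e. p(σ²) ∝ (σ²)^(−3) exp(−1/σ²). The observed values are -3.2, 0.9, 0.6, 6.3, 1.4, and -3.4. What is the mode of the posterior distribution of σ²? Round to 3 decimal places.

Sum of squared deviations about the known mean: SS = (-3.2−2)² + (0.9−2)² + (0.6−2)² + (6.3−2)² + (1.4−2)² + (-3.4−2)² = 78.22.
The Normal likelihood contributes (σ²)^(−n/2) exp(−SS/(2σ²)), so the posterior is Inverse-Gamma(α + n/2, β + SS/2) = Inverse-Gamma(5, 40.11).
The mode of Inverse-Gamma(a, b) is b/(a+1) = 40.11/6 ≈ 6.685.

σ̂²_MAP = 6.685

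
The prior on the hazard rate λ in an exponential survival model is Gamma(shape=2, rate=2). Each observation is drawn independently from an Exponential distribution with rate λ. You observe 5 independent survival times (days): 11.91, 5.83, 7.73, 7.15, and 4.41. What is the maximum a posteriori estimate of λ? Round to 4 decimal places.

The Exponential(rate=λ) likelihood is ∝ λ^n e^(−λΣtᵢ). Here n = 5 and Σtᵢ = 11.91 + 5.83 + 7.73 + 7.15 + 4.41 = 37.03.
Posterior ∝ λe^(−2λ) · λ^5e^(−37.03λ) = λ^6e^(−39.03λ), i.e. Gamma(7, 39.03).
Mode = (a−1)/b = 6/39.03 ≈ 0.1537.

λ̂_MAP = 0.1537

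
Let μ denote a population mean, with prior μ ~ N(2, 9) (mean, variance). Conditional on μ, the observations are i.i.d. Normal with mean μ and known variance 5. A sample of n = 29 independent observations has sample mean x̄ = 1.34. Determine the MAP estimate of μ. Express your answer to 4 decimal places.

n = 29, x̄ = 1.34.
For a Normal prior and Normal likelihood with known variance, the posterior is Normal; its mode equals its mean, the precision-weighted average.
Prior precision 1/σ₀² = 1/9; data precision n/σ² = 29/5 = 5.8.
μ̂ = ((1/9)·2 + 5.8·1.34) / (1/9 + 5.8) = (17987/2250)/(266/45) = 17987/13300 ≈ 1.3524.

μ̂_MAP = 1.3524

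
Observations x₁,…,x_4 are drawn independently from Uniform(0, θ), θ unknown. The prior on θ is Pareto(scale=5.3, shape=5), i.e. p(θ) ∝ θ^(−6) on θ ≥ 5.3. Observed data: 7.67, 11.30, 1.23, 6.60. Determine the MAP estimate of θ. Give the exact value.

θ̂_MAP = 11.30

The Uniform(0, θ) likelihood is θ^(−n) for θ ≥ max(xᵢ), zero otherwise. Here max(xᵢ) = 11.30.
Posterior ∝ θ^(−6) · θ^(−4) = θ^(−10) on θ ≥ max(5.3, 11.30) = 11.30.
This density is strictly decreasing in θ, so the posterior mode lies at the lower boundary of the support.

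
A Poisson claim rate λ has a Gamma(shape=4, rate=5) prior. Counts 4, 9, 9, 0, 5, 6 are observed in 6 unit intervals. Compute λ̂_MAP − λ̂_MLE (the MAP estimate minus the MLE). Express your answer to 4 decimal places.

Σxᵢ = 33. Posterior is Gamma(37, 11); MAP = (37−1)/11 = 36/11 ≈ 3.27273.
MLE = x̄ = 33/6 ≈ 5.50000.
Difference = 36/11 − 33/6 = -49/22 ≈ -2.2273.

MAP − MLE = -2.2273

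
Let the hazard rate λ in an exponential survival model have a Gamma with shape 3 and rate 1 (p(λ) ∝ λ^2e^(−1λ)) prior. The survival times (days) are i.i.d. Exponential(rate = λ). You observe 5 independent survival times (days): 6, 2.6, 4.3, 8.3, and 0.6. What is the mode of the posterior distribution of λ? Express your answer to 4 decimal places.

λ̂_MAP = 0.3070

The Exponential(rate=λ) likelihood is ∝ λ^n e^(−λΣtᵢ). Here n = 5 and Σtᵢ = 6 + 2.6 + 4.3 + 8.3 + 0.6 = 21.8.
Posterior ∝ λ^2e^(−1λ) · λ^5e^(−21.8λ) = λ^7e^(−22.8λ), i.e. Gamma(8, 22.8).
Mode = (a−1)/b = 7/22.8 ≈ 0.3070.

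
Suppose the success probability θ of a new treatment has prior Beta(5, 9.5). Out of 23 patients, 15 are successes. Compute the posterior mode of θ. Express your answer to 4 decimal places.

θ̂_MAP = 0.5352

Prior: Beta(5, 9.5).
Data: 15 successes in 23 trials. The binomial likelihood contributes θ^15(1−θ)^8, so the posterior is Beta(5+15, 9.5+8) = Beta(20, 17.5).
For Beta(a, b) with a, b > 1 the mode is (a−1)/(a+b−2) = 19/35.5 ≈ 0.5352.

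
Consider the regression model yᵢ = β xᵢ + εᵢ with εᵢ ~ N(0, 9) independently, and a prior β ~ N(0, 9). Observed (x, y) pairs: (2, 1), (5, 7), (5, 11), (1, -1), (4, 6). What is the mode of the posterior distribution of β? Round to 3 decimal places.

log p(β | y) = −Σ(yᵢ − βxᵢ)²/(2·9) − β²/(2·9) + const.
Setting the derivative to zero: Σxᵢ(yᵢ − βxᵢ)/9 − β/9 = 0, so β = Σxᵢyᵢ / (Σxᵢ² + σ²/τ²).
Σxᵢyᵢ = 2·1 + 5·7 + 5·11 + 1·(-1) + 4·6 = 115; Σxᵢ² = 71; σ²/τ² = 1.
β̂_MAP = 115 / (71 + 1) = 115/72 ≈ 1.597.

β̂_MAP = 1.597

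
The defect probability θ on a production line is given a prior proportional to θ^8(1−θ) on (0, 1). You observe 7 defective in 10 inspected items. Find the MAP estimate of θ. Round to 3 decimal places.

The prior density ∝ θ^8(1−θ)^1 is the kernel of Beta(9, 2).
Data: 7 successes in 10 trials. The binomial likelihood contributes θ^7(1−θ)^3, so the posterior is Beta(9+7, 2+3) = Beta(16, 5).
For Beta(a, b) with a, b > 1 the mode is (a−1)/(a+b−2) = 15/19 ≈ 0.789.

θ̂_MAP = 0.789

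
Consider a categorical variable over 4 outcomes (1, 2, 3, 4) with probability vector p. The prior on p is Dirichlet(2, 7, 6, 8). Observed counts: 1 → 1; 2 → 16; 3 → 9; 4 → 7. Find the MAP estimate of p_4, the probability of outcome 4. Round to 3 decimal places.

The posterior is Dirichlet(αᵢ + nᵢ) = Dirichlet(3, 23, 15, 15).
For a Dirichlet(a₁,…,a_K) with all aᵢ > 1, the mode has j-th component (aⱼ − 1)/(Σaᵢ − K).
Here Σaᵢ = 56 and K = 4, so p_4 = (15 − 1)/(56 − 4) = 14/52 ≈ 0.269.

MAP estimate: 0.269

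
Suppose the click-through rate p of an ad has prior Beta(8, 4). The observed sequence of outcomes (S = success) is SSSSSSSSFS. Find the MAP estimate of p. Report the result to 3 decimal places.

p̂_MAP = 0.800

Prior: Beta(8, 4).
Data: 9 successes in 10 trials (from the sequence). The binomial likelihood contributes p^9(1−p)^1, so the posterior is Beta(8+9, 4+1) = Beta(17, 5).
For Beta(a, b) with a, b > 1 the mode is (a−1)/(a+b−2) = 16/20 ≈ 0.800.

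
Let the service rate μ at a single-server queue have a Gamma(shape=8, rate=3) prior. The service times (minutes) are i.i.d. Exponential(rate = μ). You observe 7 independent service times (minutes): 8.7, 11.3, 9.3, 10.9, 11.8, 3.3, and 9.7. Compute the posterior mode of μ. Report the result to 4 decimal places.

μ̂_MAP = 0.2059

The Exponential(rate=μ) likelihood is ∝ μ^n e^(−μΣtᵢ). Here n = 7 and Σtᵢ = 8.7 + 11.3 + 9.3 + 10.9 + 11.8 + 3.3 + 9.7 = 65.
Posterior ∝ μ^7e^(−3μ) · μ^7e^(−65μ) = μ^14e^(−68μ), i.e. Gamma(15, 68).
Mode = (a−1)/b = 14/68 ≈ 0.2059.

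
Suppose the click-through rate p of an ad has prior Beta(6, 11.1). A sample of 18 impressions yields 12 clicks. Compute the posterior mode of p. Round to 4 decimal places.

p̂_MAP = 0.5136

Prior: Beta(6, 11.1).
Data: 12 successes in 18 trials. The binomial likelihood contributes p^12(1−p)^6, so the posterior is Beta(6+12, 11.1+6) = Beta(18, 17.1).
For Beta(a, b) with a, b > 1 the mode is (a−1)/(a+b−2) = 17/33.1 ≈ 0.5136.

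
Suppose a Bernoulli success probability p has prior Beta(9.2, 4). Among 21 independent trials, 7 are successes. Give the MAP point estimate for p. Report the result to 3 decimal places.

p̂_MAP = 0.472

Prior: Beta(9.2, 4).
Data: 7 successes in 21 trials. The binomial likelihood contributes p^7(1−p)^14, so the posterior is Beta(9.2+7, 4+14) = Beta(16.2, 18).
For Beta(a, b) with a, b > 1 the mode is (a−1)/(a+b−2) = 15.2/32.2 ≈ 0.472.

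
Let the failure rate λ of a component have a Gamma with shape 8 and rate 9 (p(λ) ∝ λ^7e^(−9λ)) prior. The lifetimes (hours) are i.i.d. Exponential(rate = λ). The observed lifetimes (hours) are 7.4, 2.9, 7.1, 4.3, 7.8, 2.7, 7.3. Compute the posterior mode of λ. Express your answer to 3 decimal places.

The Exponential(rate=λ) likelihood is ∝ λ^n e^(−λΣtᵢ). Here n = 7 and Σtᵢ = 7.4 + 2.9 + 7.1 + 4.3 + 7.8 + 2.7 + 7.3 = 39.5.
Posterior ∝ λ^7e^(−9λ) · λ^7e^(−39.5λ) = λ^14e^(−48.5λ), i.e. Gamma(15, 48.5).
Mode = (a−1)/b = 14/48.5 ≈ 0.289.

λ̂_MAP = 0.289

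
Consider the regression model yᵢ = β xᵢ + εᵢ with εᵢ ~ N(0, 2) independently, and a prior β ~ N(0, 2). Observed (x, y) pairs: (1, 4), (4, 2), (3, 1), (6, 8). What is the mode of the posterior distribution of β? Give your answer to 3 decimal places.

log p(β | y) = −Σ(yᵢ − βxᵢ)²/(2·2) − β²/(2·2) + const.
Setting the derivative to zero: Σxᵢ(yᵢ − βxᵢ)/2 − β/2 = 0, so β = Σxᵢyᵢ / (Σxᵢ² + σ²/τ²).
Σxᵢyᵢ = 1·4 + 4·2 + 3·1 + 6·8 = 63; Σxᵢ² = 62; σ²/τ² = 1.
β̂_MAP = 63 / (62 + 1) = 63/63 ≈ 1.000.

β̂_MAP = 1.000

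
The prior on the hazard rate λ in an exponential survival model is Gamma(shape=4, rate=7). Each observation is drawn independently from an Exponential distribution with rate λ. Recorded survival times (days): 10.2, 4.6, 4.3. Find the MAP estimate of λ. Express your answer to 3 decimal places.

The Exponential(rate=λ) likelihood is ∝ λ^n e^(−λΣtᵢ). Here n = 3 and Σtᵢ = 10.2 + 4.6 + 4.3 = 19.1.
Posterior ∝ λ^3e^(−7λ) · λ^3e^(−19.1λ) = λ^6e^(−26.1λ), i.e. Gamma(7, 26.1).
Mode = (a−1)/b = 6/26.1 ≈ 0.230.

λ̂_MAP = 0.230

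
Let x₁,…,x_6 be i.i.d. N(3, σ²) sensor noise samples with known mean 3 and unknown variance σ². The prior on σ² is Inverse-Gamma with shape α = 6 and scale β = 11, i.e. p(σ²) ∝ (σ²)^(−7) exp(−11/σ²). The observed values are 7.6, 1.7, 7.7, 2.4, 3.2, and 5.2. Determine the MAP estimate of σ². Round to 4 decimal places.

σ̂²_MAP = 3.6090

Sum of squared deviations about the known mean: SS = (7.6−3)² + (1.7−3)² + (7.7−3)² + (2.4−3)² + (3.2−3)² + (5.2−3)² = 50.18.
The Normal likelihood contributes (σ²)^(−n/2) exp(−SS/(2σ²)), so the posterior is Inverse-Gamma(α + n/2, β + SS/2) = Inverse-Gamma(9, 36.09).
The mode of Inverse-Gamma(a, b) is b/(a+1) = 36.09/10 ≈ 3.6090.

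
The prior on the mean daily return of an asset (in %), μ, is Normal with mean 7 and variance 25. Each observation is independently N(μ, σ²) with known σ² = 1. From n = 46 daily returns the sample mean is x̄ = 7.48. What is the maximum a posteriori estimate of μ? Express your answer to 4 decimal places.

n = 46, x̄ = 7.48.
For a Normal prior and Normal likelihood with known variance, the posterior is Normal; its mode equals its mean, the precision-weighted average.
Prior precision 1/σ₀² = 1/25 = 0.04; data precision n/σ² = 46/1 = 46.
μ̂ = (0.04·7 + 46·7.48) / (0.04 + 46) = 344.36/46.04 = 8609/1151 ≈ 7.4796.

μ̂_MAP = 7.4796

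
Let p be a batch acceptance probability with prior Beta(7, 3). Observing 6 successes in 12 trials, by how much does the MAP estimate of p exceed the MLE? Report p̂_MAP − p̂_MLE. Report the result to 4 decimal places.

Posterior is Beta(13, 9); MAP = (13−1)/(22−2) = 12/20 ≈ 0.60000.
MLE ignores the prior: p̂_MLE = k/n = 6/12 ≈ 0.50000.
Difference = 12/20 − 6/12 = 1/10 ≈ 0.1000.

MAP − MLE = 0.1000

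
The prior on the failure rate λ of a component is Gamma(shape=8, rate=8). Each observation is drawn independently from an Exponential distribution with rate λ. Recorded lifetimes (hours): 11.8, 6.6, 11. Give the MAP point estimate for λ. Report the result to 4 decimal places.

The Exponential(rate=λ) likelihood is ∝ λ^n e^(−λΣtᵢ). Here n = 3 and Σtᵢ = 11.8 + 6.6 + 11 = 29.4.
Posterior ∝ λ^7e^(−8λ) · λ^3e^(−29.4λ) = λ^10e^(−37.4λ), i.e. Gamma(11, 37.4).
Mode = (a−1)/b = 10/37.4 ≈ 0.2674.

λ̂_MAP = 0.2674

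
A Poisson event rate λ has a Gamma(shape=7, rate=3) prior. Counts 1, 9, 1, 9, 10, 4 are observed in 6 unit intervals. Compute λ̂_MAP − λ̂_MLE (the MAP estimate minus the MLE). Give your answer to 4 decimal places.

MAP − MLE = -1.2222

Σxᵢ = 34. Posterior is Gamma(41, 9); MAP = (41−1)/9 = 40/9 ≈ 4.44444.
MLE = x̄ = 34/6 ≈ 5.66667.
Difference = 40/9 − 34/6 = -11/9 ≈ -1.2222.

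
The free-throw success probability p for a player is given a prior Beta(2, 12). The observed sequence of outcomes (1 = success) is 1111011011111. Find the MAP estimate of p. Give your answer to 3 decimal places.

p̂_MAP = 0.480

Prior: Beta(2, 12).
Data: 11 successes in 13 trials (from the sequence). The binomial likelihood contributes p^11(1−p)^2, so the posterior is Beta(2+11, 12+2) = Beta(13, 14).
For Beta(a, b) with a, b > 1 the mode is (a−1)/(a+b−2) = 12/25 ≈ 0.480.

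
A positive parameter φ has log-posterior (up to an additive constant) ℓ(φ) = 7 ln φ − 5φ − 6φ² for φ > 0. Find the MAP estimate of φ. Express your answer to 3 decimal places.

ℓ'(φ) = 7/φ − 5 − 12φ. Setting this to zero and multiplying by φ: 12φ² + 5φ − 7 = 0.
φ = (−5 + √(5² + 4·12·7)) / (2·12) = (−5 + √361) / 24 = (−5 + 19)/24 = 7/12.
ℓ''(φ) = −7/φ² − 12 < 0, confirming a maximum.

φ̂_MAP = 0.583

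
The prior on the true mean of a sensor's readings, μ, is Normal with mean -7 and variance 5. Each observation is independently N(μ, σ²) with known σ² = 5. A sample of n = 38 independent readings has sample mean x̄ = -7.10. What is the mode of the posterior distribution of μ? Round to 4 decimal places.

n = 38, x̄ = -7.10.
For a Normal prior and Normal likelihood with known variance, the posterior is Normal; its mode equals its mean, the precision-weighted average.
Prior precision 1/σ₀² = 1/5 = 0.2; data precision n/σ² = 38/5 = 7.6.
μ̂ = (0.2·(-7) + 7.6·(-7.1)) / (0.2 + 7.6) = (-55.36)/7.8 = -1384/195 ≈ -7.0974.

μ̂_MAP = -7.0974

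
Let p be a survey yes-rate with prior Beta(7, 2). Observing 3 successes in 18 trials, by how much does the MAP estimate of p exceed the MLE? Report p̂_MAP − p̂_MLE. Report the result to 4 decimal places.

Posterior is Beta(10, 17); MAP = (10−1)/(27−2) = 9/25 ≈ 0.36000.
MLE ignores the prior: p̂_MLE = k/n = 3/18 ≈ 0.16667.
Difference = 9/25 − 3/18 = 29/150 ≈ 0.1933.

MAP − MLE = 0.1933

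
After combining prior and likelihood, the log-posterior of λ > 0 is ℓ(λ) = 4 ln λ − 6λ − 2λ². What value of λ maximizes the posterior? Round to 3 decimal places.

ℓ'(λ) = 4/λ − 6 − 4λ. Setting this to zero and multiplying by λ: 4λ² + 6λ − 4 = 0.
λ = (−6 + √(6² + 4·4·4)) / (2·4) = (−6 + √100) / 8 = (−6 + 10)/8 = 1/2.
ℓ''(λ) = −4/λ² − 4 < 0, confirming a maximum.

λ̂_MAP = 0.500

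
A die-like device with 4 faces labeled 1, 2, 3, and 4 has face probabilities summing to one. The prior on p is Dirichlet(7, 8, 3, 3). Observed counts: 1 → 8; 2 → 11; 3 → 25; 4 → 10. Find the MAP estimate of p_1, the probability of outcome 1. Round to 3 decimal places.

The posterior is Dirichlet(αᵢ + nᵢ) = Dirichlet(15, 19, 28, 13).
For a Dirichlet(a₁,…,a_K) with all aᵢ > 1, the mode has j-th component (aⱼ − 1)/(Σaᵢ − K).
Here Σaᵢ = 75 and K = 4, so p_1 = (15 − 1)/(75 − 4) = 14/71 ≈ 0.197.

MAP estimate: 0.197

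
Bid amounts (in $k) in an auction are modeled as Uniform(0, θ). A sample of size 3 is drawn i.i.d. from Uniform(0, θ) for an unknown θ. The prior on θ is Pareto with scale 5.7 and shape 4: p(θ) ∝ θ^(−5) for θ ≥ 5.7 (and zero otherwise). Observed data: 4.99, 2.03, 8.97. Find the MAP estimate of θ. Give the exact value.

The Uniform(0, θ) likelihood is θ^(−n) for θ ≥ max(xᵢ), zero otherwise. Here max(xᵢ) = 8.97.
Posterior ∝ θ^(−5) · θ^(−3) = θ^(−8) on θ ≥ max(5.7, 8.97) = 8.97.
This density is strictly decreasing in θ, so the posterior mode lies at the lower boundary of the support.

θ̂_MAP = 8.97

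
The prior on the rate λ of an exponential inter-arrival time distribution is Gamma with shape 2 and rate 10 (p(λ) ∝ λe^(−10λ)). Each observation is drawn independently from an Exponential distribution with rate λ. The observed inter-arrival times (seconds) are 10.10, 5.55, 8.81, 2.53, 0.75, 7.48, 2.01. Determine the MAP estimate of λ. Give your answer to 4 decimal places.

λ̂_MAP = 0.1694

The Exponential(rate=λ) likelihood is ∝ λ^n e^(−λΣtᵢ). Here n = 7 and Σtᵢ = 10.10 + 5.55 + 8.81 + 2.53 + 0.75 + 7.48 + 2.01 = 37.23.
Posterior ∝ λe^(−10λ) · λ^7e^(−37.23λ) = λ^8e^(−47.23λ), i.e. Gamma(9, 47.23).
Mode = (a−1)/b = 8/47.23 ≈ 0.1694.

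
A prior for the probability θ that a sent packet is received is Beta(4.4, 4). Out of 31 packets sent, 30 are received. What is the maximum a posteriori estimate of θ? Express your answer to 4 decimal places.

Prior: Beta(4.4, 4).
Data: 30 successes in 31 trials. The binomial likelihood contributes θ^30(1−θ)^1, so the posterior is Beta(4.4+30, 4+1) = Beta(34.4, 5).
For Beta(a, b) with a, b > 1 the mode is (a−1)/(a+b−2) = 33.4/37.4 ≈ 0.8930.

θ̂_MAP = 0.8930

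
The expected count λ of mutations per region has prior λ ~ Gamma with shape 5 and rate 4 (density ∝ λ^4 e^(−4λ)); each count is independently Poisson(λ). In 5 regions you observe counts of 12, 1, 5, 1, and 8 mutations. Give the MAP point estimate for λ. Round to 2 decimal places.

λ̂_MAP = 3.44

Σxᵢ = 12+1+5+1+8 = 27, with n = 5.
Posterior ∝ λ^4e^(−4λ) · λ^27e^(−5λ) = λ^31e^(−9λ), i.e. Gamma(shape=32, rate=9).
The mode of a Gamma(a, b) with a ≥ 1 (shape–rate) is (a−1)/b = 31/9 ≈ 3.44.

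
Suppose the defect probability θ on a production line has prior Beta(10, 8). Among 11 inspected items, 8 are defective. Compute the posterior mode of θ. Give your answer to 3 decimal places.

Prior: Beta(10, 8).
Data: 8 successes in 11 trials. The binomial likelihood contributes θ^8(1−θ)^3, so the posterior is Beta(10+8, 8+3) = Beta(18, 11).
For Beta(a, b) with a, b > 1 the mode is (a−1)/(a+b−2) = 17/27 ≈ 0.630.

θ̂_MAP = 0.630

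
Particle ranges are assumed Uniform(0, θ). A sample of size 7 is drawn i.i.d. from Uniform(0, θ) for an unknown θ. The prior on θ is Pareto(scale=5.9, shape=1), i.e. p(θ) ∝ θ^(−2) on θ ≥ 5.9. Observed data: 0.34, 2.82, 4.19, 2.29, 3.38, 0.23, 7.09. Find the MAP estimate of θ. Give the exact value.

θ̂_MAP = 7.09

The Uniform(0, θ) likelihood is θ^(−n) for θ ≥ max(xᵢ), zero otherwise. Here max(xᵢ) = 7.09.
Posterior ∝ θ^(−2) · θ^(−7) = θ^(−9) on θ ≥ max(5.9, 7.09) = 7.09.
This density is strictly decreasing in θ, so the posterior mode lies at the lower boundary of the support.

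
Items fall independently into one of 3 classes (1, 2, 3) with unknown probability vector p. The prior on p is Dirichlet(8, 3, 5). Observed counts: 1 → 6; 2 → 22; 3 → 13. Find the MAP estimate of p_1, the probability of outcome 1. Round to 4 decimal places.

The posterior is Dirichlet(αᵢ + nᵢ) = Dirichlet(14, 25, 18).
For a Dirichlet(a₁,…,a_K) with all aᵢ > 1, the mode has j-th component (aⱼ − 1)/(Σaᵢ − K).
Here Σaᵢ = 57 and K = 3, so p_1 = (14 − 1)/(57 − 3) = 13/54 ≈ 0.2407.

MAP estimate: 0.2407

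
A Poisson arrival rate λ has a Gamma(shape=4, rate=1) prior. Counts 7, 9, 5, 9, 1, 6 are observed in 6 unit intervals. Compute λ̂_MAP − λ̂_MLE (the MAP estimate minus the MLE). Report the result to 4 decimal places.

MAP − MLE = -0.4524

Σxᵢ = 37. Posterior is Gamma(41, 7); MAP = (41−1)/7 = 40/7 ≈ 5.71429.
MLE = x̄ = 37/6 ≈ 6.16667.
Difference = 40/7 − 37/6 = -19/42 ≈ -0.4524.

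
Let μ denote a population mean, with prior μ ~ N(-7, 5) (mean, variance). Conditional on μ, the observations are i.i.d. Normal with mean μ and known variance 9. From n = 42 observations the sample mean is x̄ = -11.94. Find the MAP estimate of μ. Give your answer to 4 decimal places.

μ̂_MAP = -11.7370

n = 42, x̄ = -11.94.
For a Normal prior and Normal likelihood with known variance, the posterior is Normal; its mode equals its mean, the precision-weighted average.
Prior precision 1/σ₀² = 1/5 = 0.2; data precision n/σ² = 42/9 = 14/3.
μ̂ = (0.2·(-7) + (14/3)·(-11.94)) / (0.2 + 14/3) = (-57.12)/(73/15) = -4284/365 ≈ -11.7370.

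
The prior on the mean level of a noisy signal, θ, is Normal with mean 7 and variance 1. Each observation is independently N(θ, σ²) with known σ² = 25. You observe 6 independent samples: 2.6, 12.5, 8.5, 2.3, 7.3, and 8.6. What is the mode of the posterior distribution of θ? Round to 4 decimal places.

n = 6; x̄ = (2.6 + 12.5 + 8.5 + 2.3 + 7.3 + 8.6)/6 = 41.8/6 = 209/30 ≈ 6.9667.
For a Normal prior and Normal likelihood with known variance, the posterior is Normal; its mode equals its mean, the precision-weighted average.
Prior precision 1/σ₀² = 1/1 = 1; data precision n/σ² = 6/25 = 0.24.
θ̂ = (1·7 + 0.24·(209/30)) / (1 + 0.24) = 8.672/1.24 = 1084/155 ≈ 6.9935.

θ̂_MAP = 6.9935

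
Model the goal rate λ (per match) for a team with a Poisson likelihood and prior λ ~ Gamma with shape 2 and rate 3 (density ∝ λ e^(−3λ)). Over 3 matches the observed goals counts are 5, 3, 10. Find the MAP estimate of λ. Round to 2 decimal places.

Σxᵢ = 5+3+10 = 18, with n = 3.
Posterior ∝ λe^(−3λ) · λ^18e^(−3λ) = λ^19e^(−6λ), i.e. Gamma(shape=20, rate=6).
The mode of a Gamma(a, b) with a ≥ 1 (shape–rate) is (a−1)/b = 19/6 ≈ 3.17.

λ̂_MAP = 3.17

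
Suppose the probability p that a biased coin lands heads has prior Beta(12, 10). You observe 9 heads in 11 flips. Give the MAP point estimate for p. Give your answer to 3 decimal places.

p̂_MAP = 0.645

Prior: Beta(12, 10).
Data: 9 successes in 11 trials. The binomial likelihood contributes p^9(1−p)^2, so the posterior is Beta(12+9, 10+2) = Beta(21, 12).
For Beta(a, b) with a, b > 1 the mode is (a−1)/(a+b−2) = 20/31 ≈ 0.645.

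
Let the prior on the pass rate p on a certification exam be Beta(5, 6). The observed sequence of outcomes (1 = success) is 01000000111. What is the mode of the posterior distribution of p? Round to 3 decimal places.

Prior: Beta(5, 6).
Data: 4 successes in 11 trials (from the sequence). The binomial likelihood contributes p^4(1−p)^7, so the posterior is Beta(5+4, 6+7) = Beta(9, 13).
For Beta(a, b) with a, b > 1 the mode is (a−1)/(a+b−2) = 8/20 ≈ 0.400.

p̂_MAP = 0.400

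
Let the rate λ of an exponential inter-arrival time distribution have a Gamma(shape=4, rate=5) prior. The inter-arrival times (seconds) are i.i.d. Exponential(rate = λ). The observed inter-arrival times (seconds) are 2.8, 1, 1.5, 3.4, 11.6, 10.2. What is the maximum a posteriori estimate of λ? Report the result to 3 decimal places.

The Exponential(rate=λ) likelihood is ∝ λ^n e^(−λΣtᵢ). Here n = 6 and Σtᵢ = 2.8 + 1 + 1.5 + 3.4 + 11.6 + 10.2 = 30.5.
Posterior ∝ λ^3e^(−5λ) · λ^6e^(−30.5λ) = λ^9e^(−35.5λ), i.e. Gamma(10, 35.5).
Mode = (a−1)/b = 9/35.5 ≈ 0.254.

λ̂_MAP = 0.254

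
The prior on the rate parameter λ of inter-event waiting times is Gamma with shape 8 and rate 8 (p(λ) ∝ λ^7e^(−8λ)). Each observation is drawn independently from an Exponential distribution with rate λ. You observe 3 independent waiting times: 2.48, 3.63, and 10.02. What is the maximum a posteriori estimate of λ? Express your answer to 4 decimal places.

λ̂_MAP = 0.4144

The Exponential(rate=λ) likelihood is ∝ λ^n e^(−λΣtᵢ). Here n = 3 and Σtᵢ = 2.48 + 3.63 + 10.02 = 16.13.
Posterior ∝ λ^7e^(−8λ) · λ^3e^(−16.13λ) = λ^10e^(−24.13λ), i.e. Gamma(11, 24.13).
Mode = (a−1)/b = 10/24.13 ≈ 0.4144.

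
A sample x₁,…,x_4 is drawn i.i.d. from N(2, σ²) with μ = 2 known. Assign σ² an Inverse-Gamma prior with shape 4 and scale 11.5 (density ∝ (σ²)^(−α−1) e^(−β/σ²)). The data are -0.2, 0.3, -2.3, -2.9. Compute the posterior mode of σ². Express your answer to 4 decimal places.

Sum of squared deviations about the known mean: SS = (-0.2−2)² + (0.3−2)² + (-2.3−2)² + (-2.9−2)² = 50.23.
The Normal likelihood contributes (σ²)^(−n/2) exp(−SS/(2σ²)), so the posterior is Inverse-Gamma(α + n/2, β + SS/2) = Inverse-Gamma(6, 36.615).
The mode of Inverse-Gamma(a, b) is b/(a+1) = 36.615/7 ≈ 5.2307.

σ̂²_MAP = 5.2307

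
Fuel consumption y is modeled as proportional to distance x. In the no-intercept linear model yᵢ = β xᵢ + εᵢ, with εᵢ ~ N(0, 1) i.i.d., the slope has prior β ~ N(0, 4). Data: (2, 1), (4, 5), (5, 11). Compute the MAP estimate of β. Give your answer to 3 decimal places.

β̂_MAP = 1.702

log p(β | y) = −Σ(yᵢ − βxᵢ)²/(2·1) − β²/(2·4) + const.
Setting the derivative to zero: Σxᵢ(yᵢ − βxᵢ)/1 − β/4 = 0, so β = Σxᵢyᵢ / (Σxᵢ² + σ²/τ²).
Σxᵢyᵢ = 2·1 + 4·5 + 5·11 = 77; Σxᵢ² = 45; σ²/τ² = 0.25.
β̂_MAP = 77 / (45 + 0.25) = 77/45.25 ≈ 1.702.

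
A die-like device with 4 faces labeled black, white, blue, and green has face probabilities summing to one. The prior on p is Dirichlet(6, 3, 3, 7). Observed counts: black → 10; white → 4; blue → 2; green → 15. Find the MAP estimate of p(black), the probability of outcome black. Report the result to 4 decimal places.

The posterior is Dirichlet(αᵢ + nᵢ) = Dirichlet(16, 7, 5, 22).
For a Dirichlet(a₁,…,a_K) with all aᵢ > 1, the mode has j-th component (aⱼ − 1)/(Σaᵢ − K).
Here Σaᵢ = 50 and K = 4, so p(black) = (16 − 1)/(50 − 4) = 15/46 ≈ 0.3261.

MAP estimate of p(black) = 0.3261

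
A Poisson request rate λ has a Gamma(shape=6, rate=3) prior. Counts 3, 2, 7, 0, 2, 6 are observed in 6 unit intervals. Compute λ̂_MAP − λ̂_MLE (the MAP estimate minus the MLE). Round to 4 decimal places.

MAP − MLE = -0.5556

Σxᵢ = 20. Posterior is Gamma(26, 9); MAP = (26−1)/9 = 25/9 ≈ 2.77778.
MLE = x̄ = 20/6 ≈ 3.33333.
Difference = 25/9 − 20/6 = -5/9 ≈ -0.5556.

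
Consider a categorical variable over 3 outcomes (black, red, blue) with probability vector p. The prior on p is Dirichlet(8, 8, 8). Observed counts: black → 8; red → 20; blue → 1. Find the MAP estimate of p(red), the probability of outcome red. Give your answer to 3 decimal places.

MAP estimate of p(red) = 0.540

The posterior is Dirichlet(αᵢ + nᵢ) = Dirichlet(16, 28, 9).
For a Dirichlet(a₁,…,a_K) with all aᵢ > 1, the mode has j-th component (aⱼ − 1)/(Σaᵢ − K).
Here Σaᵢ = 53 and K = 3, so p(red) = (28 − 1)/(53 − 3) = 27/50 ≈ 0.540.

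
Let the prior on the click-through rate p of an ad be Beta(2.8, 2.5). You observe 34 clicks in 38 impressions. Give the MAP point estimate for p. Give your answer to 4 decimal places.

Prior: Beta(2.8, 2.5).
Data: 34 successes in 38 trials. The binomial likelihood contributes p^34(1−p)^4, so the posterior is Beta(2.8+34, 2.5+4) = Beta(36.8, 6.5).
For Beta(a, b) with a, b > 1 the mode is (a−1)/(a+b−2) = 35.8/41.3 ≈ 0.8668.

p̂_MAP = 0.8668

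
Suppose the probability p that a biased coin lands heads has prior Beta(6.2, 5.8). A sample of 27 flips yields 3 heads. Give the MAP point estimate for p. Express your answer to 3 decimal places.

Prior: Beta(6.2, 5.8).
Data: 3 successes in 27 trials. The binomial likelihood contributes p^3(1−p)^24, so the posterior is Beta(6.2+3, 5.8+24) = Beta(9.2, 29.8).
For Beta(a, b) with a, b > 1 the mode is (a−1)/(a+b−2) = 8.2/37 ≈ 0.222.

p̂_MAP = 0.222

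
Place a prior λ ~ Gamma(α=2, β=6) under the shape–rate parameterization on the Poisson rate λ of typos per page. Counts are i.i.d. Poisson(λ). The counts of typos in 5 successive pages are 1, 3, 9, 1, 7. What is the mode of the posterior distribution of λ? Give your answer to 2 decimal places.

Σxᵢ = 1+3+9+1+7 = 21, with n = 5.
Posterior ∝ λe^(−6λ) · λ^21e^(−5λ) = λ^22e^(−11λ), i.e. Gamma(shape=23, rate=11).
The mode of a Gamma(a, b) with a ≥ 1 (shape–rate) is (a−1)/b = 22/11 ≈ 2.00.

λ̂_MAP = 2.00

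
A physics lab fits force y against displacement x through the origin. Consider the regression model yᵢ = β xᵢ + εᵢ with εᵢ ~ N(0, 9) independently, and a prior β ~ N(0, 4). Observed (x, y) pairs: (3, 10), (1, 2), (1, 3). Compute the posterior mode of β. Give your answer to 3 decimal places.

log p(β | y) = −Σ(yᵢ − βxᵢ)²/(2·9) − β²/(2·4) + const.
Setting the derivative to zero: Σxᵢ(yᵢ − βxᵢ)/9 − β/4 = 0, so β = Σxᵢyᵢ / (Σxᵢ² + σ²/τ²).
Σxᵢyᵢ = 3·10 + 1·2 + 1·3 = 35; Σxᵢ² = 11; σ²/τ² = 2.25.
β̂_MAP = 35 / (11 + 2.25) = 35/13.25 ≈ 2.642.

β̂_MAP = 2.642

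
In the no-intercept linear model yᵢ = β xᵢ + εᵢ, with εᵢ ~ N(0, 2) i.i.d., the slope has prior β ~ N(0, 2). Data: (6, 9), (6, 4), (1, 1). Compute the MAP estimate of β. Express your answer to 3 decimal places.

β̂_MAP = 1.068

log p(β | y) = −Σ(yᵢ − βxᵢ)²/(2·2) − β²/(2·2) + const.
Setting the derivative to zero: Σxᵢ(yᵢ − βxᵢ)/2 − β/2 = 0, so β = Σxᵢyᵢ / (Σxᵢ² + σ²/τ²).
Σxᵢyᵢ = 6·9 + 6·4 + 1·1 = 79; Σxᵢ² = 73; σ²/τ² = 1.
β̂_MAP = 79 / (73 + 1) = 79/74 ≈ 1.068.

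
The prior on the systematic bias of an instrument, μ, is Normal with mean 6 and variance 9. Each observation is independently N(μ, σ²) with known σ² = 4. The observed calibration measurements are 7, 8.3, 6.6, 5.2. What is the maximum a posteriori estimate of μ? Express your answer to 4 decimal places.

μ̂_MAP = 6.6975

n = 4; x̄ = (7 + 8.3 + 6.6 + 5.2)/4 = 27.1/4 = 6.775.
For a Normal prior and Normal likelihood with known variance, the posterior is Normal; its mode equals its mean, the precision-weighted average.
Prior precision 1/σ₀² = 1/9; data precision n/σ² = 4/4 = 1.
μ̂ = ((1/9)·6 + 1·6.775) / (1/9 + 1) = (893/120)/(10/9) = 6.6975.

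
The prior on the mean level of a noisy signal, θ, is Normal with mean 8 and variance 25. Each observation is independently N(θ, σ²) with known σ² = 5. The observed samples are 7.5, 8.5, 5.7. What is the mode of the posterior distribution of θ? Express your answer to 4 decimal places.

n = 3; x̄ = (7.5 + 8.5 + 5.7)/3 = 21.7/3 = 217/30 ≈ 7.2333.
For a Normal prior and Normal likelihood with known variance, the posterior is Normal; its mode equals its mean, the precision-weighted average.
Prior precision 1/σ₀² = 1/25 = 0.04; data precision n/σ² = 3/5 = 0.6.
θ̂ = (0.04·8 + 0.6·(217/30)) / (0.04 + 0.6) = 4.66/0.64 = 7.28125 ≈ 7.2813.

θ̂_MAP = 7.2813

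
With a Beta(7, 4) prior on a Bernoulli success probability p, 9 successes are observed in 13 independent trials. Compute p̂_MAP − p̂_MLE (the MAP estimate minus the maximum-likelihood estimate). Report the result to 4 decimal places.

Posterior is Beta(16, 8); MAP = (16−1)/(24−2) = 15/22 ≈ 0.68182.
MLE ignores the prior: p̂_MLE = k/n = 9/13 ≈ 0.69231.
Difference = 15/22 − 9/13 = -3/286 ≈ -0.0105.

MAP − MLE = -0.0105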